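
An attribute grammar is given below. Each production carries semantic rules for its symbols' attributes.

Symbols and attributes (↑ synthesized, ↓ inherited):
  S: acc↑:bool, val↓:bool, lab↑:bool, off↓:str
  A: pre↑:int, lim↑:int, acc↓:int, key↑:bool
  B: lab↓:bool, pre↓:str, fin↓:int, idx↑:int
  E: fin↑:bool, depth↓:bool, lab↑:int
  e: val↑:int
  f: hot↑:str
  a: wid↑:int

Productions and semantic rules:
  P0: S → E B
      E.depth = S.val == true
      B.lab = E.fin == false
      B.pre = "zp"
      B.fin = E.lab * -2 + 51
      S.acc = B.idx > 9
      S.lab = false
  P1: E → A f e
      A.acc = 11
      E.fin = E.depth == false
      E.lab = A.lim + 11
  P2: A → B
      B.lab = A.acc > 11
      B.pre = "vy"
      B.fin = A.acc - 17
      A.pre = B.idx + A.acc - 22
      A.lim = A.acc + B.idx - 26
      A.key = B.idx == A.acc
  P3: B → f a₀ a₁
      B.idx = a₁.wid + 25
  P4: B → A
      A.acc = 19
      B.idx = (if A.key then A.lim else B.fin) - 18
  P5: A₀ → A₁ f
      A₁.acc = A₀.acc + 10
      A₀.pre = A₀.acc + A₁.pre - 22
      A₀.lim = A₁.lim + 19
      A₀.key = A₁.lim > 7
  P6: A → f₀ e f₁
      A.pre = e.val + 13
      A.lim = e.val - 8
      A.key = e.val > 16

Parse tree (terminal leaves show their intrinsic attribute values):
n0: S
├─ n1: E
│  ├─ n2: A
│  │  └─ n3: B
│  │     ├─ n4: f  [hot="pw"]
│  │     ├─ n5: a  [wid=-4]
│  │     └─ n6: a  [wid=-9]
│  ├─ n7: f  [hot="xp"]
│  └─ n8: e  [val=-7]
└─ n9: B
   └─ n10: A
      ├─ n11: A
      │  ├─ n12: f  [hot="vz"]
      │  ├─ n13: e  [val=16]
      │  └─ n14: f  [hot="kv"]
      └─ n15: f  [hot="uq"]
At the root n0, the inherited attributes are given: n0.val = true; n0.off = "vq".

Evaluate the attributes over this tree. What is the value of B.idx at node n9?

1. n0.val = true  [given at root]
2. n0.off = "vq"  [given at root]
3. n1.depth = true  [S.val == true]
4. n2.acc = 11  [11]
5. n3.lab = false  [A.acc > 11]
6. n3.pre = "vy"  ["vy"]
7. n3.fin = -6  [A.acc - 17]
8. n4.hot = "pw"  [terminal]
9. n5.wid = -4  [terminal]
10. n6.wid = -9  [terminal]
11. n3.idx = 16  [a₁.wid + 25]
12. n2.pre = 5  [B.idx + A.acc - 22]
13. n2.lim = 1  [A.acc + B.idx - 26]
14. n2.key = false  [B.idx == A.acc]
15. n7.hot = "xp"  [terminal]
16. n8.val = -7  [terminal]
17. n1.fin = false  [E.depth == false]
18. n1.lab = 12  [A.lim + 11]
19. n9.lab = true  [E.fin == false]
20. n9.pre = "zp"  ["zp"]
21. n9.fin = 27  [E.lab * -2 + 51]
22. n10.acc = 19  [19]
23. n11.acc = 29  [A₀.acc + 10]
24. n12.hot = "vz"  [terminal]
25. n13.val = 16  [terminal]
26. n14.hot = "kv"  [terminal]
27. n11.pre = 29  [e.val + 13]
28. n11.lim = 8  [e.val - 8]
29. n11.key = false  [e.val > 16]
30. n15.hot = "uq"  [terminal]
31. n10.pre = 26  [A₀.acc + A₁.pre - 22]
32. n10.lim = 27  [A₁.lim + 19]
33. n10.key = true  [A₁.lim > 7]
34. n9.idx = 9  [(if A.key then A.lim else B.fin) - 18]
35. n0.acc = false  [B.idx > 9]
36. n0.lab = false  [false]

9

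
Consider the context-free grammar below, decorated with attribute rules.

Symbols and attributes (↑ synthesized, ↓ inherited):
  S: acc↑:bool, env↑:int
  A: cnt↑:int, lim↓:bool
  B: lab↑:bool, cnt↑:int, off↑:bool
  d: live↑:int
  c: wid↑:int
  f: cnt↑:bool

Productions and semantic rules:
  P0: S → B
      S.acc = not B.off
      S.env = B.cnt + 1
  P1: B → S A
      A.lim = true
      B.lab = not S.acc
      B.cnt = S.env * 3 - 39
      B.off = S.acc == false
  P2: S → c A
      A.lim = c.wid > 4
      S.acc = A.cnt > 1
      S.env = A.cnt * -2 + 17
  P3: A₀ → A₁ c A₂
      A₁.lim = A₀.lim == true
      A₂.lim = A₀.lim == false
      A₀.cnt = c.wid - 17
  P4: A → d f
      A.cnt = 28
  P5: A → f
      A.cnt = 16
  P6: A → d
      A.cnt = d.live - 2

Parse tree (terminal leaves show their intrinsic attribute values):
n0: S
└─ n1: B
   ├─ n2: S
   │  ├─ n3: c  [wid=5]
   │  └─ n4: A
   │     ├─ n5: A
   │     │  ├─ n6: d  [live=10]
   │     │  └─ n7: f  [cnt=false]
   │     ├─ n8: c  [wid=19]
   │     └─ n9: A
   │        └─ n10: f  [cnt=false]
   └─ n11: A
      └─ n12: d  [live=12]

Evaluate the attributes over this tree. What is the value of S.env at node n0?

1

1. n3.wid = 5  [terminal]
2. n4.lim = true  [c.wid > 4]
3. n5.lim = true  [A₀.lim == true]
4. n6.live = 10  [terminal]
5. n7.cnt = false  [terminal]
6. n5.cnt = 28  [28]
7. n8.wid = 19  [terminal]
8. n9.lim = false  [A₀.lim == false]
9. n10.cnt = false  [terminal]
10. n9.cnt = 16  [16]
11. n4.cnt = 2  [c.wid - 17]
12. n2.acc = true  [A.cnt > 1]
13. n2.env = 13  [A.cnt * -2 + 17]
14. n11.lim = true  [true]
15. n12.live = 12  [terminal]
16. n11.cnt = 10  [d.live - 2]
17. n1.lab = false  [not S.acc]
18. n1.cnt = 0  [S.env * 3 - 39]
19. n1.off = false  [S.acc == false]
20. n0.acc = true  [not B.off]
21. n0.env = 1  [B.cnt + 1]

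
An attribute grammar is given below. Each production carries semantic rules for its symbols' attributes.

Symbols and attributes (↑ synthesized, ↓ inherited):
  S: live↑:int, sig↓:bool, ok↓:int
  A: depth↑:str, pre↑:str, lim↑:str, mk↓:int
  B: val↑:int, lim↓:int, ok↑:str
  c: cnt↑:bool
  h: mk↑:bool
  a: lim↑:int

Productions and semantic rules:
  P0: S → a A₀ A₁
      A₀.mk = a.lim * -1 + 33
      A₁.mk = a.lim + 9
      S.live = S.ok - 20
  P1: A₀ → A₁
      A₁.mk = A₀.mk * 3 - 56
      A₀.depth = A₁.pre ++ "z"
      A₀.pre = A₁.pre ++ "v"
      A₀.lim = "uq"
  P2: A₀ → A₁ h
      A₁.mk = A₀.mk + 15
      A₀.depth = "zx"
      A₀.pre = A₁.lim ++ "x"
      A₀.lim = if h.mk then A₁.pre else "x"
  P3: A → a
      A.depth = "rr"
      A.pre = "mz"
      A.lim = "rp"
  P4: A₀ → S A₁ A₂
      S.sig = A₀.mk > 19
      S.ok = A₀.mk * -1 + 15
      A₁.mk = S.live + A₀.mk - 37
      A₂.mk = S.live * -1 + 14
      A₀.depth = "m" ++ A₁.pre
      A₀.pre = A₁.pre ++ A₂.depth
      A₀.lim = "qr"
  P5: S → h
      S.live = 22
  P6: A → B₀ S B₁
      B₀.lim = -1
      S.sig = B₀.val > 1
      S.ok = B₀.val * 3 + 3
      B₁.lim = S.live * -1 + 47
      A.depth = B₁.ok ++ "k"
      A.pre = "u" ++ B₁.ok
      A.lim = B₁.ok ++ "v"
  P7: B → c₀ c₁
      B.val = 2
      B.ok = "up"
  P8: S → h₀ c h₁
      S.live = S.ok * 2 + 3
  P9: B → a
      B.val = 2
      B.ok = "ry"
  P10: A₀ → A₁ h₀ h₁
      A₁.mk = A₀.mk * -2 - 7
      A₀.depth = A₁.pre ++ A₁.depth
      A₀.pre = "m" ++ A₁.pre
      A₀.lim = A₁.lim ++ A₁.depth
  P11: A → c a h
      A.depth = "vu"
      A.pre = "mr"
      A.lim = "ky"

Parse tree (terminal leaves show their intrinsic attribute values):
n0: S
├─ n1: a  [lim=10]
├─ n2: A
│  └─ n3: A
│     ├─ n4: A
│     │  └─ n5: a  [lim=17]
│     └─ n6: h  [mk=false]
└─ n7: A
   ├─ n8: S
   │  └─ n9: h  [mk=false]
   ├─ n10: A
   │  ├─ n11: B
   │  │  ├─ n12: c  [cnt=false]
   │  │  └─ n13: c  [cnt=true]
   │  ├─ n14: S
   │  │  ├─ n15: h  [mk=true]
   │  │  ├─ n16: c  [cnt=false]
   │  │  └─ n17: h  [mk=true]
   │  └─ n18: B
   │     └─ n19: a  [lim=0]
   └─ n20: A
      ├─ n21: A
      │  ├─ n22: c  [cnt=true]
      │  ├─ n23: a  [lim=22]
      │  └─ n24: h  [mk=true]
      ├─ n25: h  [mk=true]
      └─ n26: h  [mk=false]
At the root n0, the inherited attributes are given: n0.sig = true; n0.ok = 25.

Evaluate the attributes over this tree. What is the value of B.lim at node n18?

26

1. n0.sig = true  [given at root]
2. n0.ok = 25  [given at root]
3. n1.lim = 10  [terminal]
4. n2.mk = 23  [a.lim * -1 + 33]
5. n3.mk = 13  [A₀.mk * 3 - 56]
6. n4.mk = 28  [A₀.mk + 15]
7. n5.lim = 17  [terminal]
8. n4.depth = "rr"  ["rr"]
9. n4.pre = "mz"  ["mz"]
10. n4.lim = "rp"  ["rp"]
11. n6.mk = false  [terminal]
12. n3.depth = "zx"  ["zx"]
13. n3.pre = "rpx"  [A₁.lim ++ "x"]
14. n3.lim = "x"  [if h.mk then A₁.pre else "x"]
15. n2.depth = "rpxz"  [A₁.pre ++ "z"]
16. n2.pre = "rpxv"  [A₁.pre ++ "v"]
17. n2.lim = "uq"  ["uq"]
18. n7.mk = 19  [a.lim + 9]
19. n8.sig = false  [A₀.mk > 19]
20. n8.ok = -4  [A₀.mk * -1 + 15]
21. n9.mk = false  [terminal]
22. n8.live = 22  [22]
23. n10.mk = 4  [S.live + A₀.mk - 37]
24. n11.lim = -1  [-1]
25. n12.cnt = false  [terminal]
26. n13.cnt = true  [terminal]
27. n11.val = 2  [2]
28. n11.ok = "up"  ["up"]
29. n14.sig = true  [B₀.val > 1]
30. n14.ok = 9  [B₀.val * 3 + 3]
31. n15.mk = true  [terminal]
32. n16.cnt = false  [terminal]
33. n17.mk = true  [terminal]
34. n14.live = 21  [S.ok * 2 + 3]
35. n18.lim = 26  [S.live * -1 + 47]
36. n19.lim = 0  [terminal]
37. n18.val = 2  [2]
38. n18.ok = "ry"  ["ry"]
39. n10.depth = "ryk"  [B₁.ok ++ "k"]
40. n10.pre = "ury"  ["u" ++ B₁.ok]
41. n10.lim = "ryv"  [B₁.ok ++ "v"]
42. n20.mk = -8  [S.live * -1 + 14]
43. n21.mk = 9  [A₀.mk * -2 - 7]
44. n22.cnt = true  [terminal]
45. n23.lim = 22  [terminal]
46. n24.mk = true  [terminal]
47. n21.depth = "vu"  ["vu"]
48. n21.pre = "mr"  ["mr"]
49. n21.lim = "ky"  ["ky"]
50. n25.mk = true  [terminal]
51. n26.mk = false  [terminal]
52. n20.depth = "mrvu"  [A₁.pre ++ A₁.depth]
53. n20.pre = "mmr"  ["m" ++ A₁.pre]
54. n20.lim = "kyvu"  [A₁.lim ++ A₁.depth]
55. n7.depth = "mury"  ["m" ++ A₁.pre]
56. n7.pre = "urymrvu"  [A₁.pre ++ A₂.depth]
57. n7.lim = "qr"  ["qr"]
58. n0.live = 5  [S.ok - 20]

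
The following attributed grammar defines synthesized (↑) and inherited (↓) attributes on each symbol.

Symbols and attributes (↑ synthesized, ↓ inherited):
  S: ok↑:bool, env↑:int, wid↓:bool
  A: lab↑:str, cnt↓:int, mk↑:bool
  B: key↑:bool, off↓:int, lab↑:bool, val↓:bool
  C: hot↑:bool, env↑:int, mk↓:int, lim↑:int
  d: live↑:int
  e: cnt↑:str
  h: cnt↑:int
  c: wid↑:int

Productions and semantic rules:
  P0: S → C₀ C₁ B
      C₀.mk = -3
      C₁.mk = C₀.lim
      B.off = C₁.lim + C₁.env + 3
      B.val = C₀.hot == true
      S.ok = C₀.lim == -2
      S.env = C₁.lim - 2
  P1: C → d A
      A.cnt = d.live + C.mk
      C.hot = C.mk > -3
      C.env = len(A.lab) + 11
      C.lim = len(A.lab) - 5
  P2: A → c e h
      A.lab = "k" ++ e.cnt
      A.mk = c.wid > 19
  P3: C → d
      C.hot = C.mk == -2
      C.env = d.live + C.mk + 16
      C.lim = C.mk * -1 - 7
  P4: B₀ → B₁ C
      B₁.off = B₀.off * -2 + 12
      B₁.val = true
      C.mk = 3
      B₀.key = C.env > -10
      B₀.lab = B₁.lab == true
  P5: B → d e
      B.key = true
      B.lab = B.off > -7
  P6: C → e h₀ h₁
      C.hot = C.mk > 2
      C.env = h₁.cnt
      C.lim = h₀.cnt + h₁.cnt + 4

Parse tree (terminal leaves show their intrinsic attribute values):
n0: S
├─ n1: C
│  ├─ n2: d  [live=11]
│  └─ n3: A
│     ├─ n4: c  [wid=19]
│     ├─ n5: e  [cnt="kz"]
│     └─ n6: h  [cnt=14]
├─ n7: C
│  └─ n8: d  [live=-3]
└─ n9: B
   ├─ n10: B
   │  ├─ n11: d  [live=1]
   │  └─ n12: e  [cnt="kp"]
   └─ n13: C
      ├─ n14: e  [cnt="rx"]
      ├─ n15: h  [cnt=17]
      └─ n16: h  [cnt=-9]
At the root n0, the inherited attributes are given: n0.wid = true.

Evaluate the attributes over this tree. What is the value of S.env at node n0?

1. n0.wid = true  [given at root]
2. n1.mk = -3  [-3]
3. n2.live = 11  [terminal]
4. n3.cnt = 8  [d.live + C.mk]
5. n4.wid = 19  [terminal]
6. n5.cnt = "kz"  [terminal]
7. n6.cnt = 14  [terminal]
8. n3.lab = "kkz"  ["k" ++ e.cnt]
9. n3.mk = false  [c.wid > 19]
10. n1.hot = false  [C.mk > -3]
11. n1.env = 14  [len(A.lab) + 11]
12. n1.lim = -2  [len(A.lab) - 5]
13. n7.mk = -2  [C₀.lim]
14. n8.live = -3  [terminal]
15. n7.hot = true  [C.mk == -2]
16. n7.env = 11  [d.live + C.mk + 16]
17. n7.lim = -5  [C.mk * -1 - 7]
18. n9.off = 9  [C₁.lim + C₁.env + 3]
19. n9.val = false  [C₀.hot == true]
20. n10.off = -6  [B₀.off * -2 + 12]
21. n10.val = true  [true]
22. n11.live = 1  [terminal]
23. n12.cnt = "kp"  [terminal]
24. n10.key = true  [true]
25. n10.lab = true  [B.off > -7]
26. n13.mk = 3  [3]
27. n14.cnt = "rx"  [terminal]
28. n15.cnt = 17  [terminal]
29. n16.cnt = -9  [terminal]
30. n13.hot = true  [C.mk > 2]
31. n13.env = -9  [h₁.cnt]
32. n13.lim = 12  [h₀.cnt + h₁.cnt + 4]
33. n9.key = true  [C.env > -10]
34. n9.lab = true  [B₁.lab == true]
35. n0.ok = true  [C₀.lim == -2]
36. n0.env = -7  [C₁.lim - 2]

-7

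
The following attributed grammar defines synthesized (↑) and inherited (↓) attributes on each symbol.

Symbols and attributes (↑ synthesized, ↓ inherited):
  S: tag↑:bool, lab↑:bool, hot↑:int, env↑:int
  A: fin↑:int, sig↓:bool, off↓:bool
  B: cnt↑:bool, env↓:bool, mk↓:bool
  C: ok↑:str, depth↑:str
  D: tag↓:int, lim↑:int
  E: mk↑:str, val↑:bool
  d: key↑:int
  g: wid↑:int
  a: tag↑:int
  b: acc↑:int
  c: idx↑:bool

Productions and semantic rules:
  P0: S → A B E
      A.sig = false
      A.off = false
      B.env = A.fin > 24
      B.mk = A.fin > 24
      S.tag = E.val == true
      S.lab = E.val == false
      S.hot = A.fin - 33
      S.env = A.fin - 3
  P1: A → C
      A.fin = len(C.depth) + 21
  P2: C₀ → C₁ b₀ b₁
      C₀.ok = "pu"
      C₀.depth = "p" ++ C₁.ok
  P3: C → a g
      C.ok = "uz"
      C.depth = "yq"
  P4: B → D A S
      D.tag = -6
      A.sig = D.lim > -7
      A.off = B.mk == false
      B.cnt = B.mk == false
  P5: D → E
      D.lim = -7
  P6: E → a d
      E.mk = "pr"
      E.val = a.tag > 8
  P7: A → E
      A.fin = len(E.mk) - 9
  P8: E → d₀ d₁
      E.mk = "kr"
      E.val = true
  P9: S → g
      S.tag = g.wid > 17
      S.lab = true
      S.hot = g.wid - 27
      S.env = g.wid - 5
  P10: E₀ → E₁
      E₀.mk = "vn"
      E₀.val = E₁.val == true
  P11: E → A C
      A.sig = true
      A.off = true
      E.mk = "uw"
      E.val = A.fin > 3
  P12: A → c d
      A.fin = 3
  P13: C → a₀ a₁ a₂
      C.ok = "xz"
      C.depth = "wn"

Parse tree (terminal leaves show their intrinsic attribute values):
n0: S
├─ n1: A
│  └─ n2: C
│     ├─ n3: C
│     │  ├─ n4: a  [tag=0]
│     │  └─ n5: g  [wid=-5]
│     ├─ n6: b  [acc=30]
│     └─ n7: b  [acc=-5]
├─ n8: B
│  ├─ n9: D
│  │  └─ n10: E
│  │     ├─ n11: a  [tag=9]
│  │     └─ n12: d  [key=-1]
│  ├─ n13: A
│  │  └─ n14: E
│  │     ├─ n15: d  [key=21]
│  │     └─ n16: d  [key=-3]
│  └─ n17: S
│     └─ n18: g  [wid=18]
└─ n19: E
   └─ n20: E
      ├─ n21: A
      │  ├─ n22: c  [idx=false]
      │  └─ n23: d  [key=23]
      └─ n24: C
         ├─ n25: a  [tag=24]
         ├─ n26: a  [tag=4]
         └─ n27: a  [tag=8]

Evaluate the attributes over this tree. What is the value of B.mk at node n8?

false

1. n1.sig = false  [false]
2. n1.off = false  [false]
3. n4.tag = 0  [terminal]
4. n5.wid = -5  [terminal]
5. n3.ok = "uz"  ["uz"]
6. n3.depth = "yq"  ["yq"]
7. n6.acc = 30  [terminal]
8. n7.acc = -5  [terminal]
9. n2.ok = "pu"  ["pu"]
10. n2.depth = "puz"  ["p" ++ C₁.ok]
11. n1.fin = 24  [len(C.depth) + 21]
12. n8.env = false  [A.fin > 24]
13. n8.mk = false  [A.fin > 24]
14. n9.tag = -6  [-6]
15. n11.tag = 9  [terminal]
16. n12.key = -1  [terminal]
17. n10.mk = "pr"  ["pr"]
18. n10.val = true  [a.tag > 8]
19. n9.lim = -7  [-7]
20. n13.sig = false  [D.lim > -7]
21. n13.off = true  [B.mk == false]
22. n15.key = 21  [terminal]
23. n16.key = -3  [terminal]
24. n14.mk = "kr"  ["kr"]
25. n14.val = true  [true]
26. n13.fin = -7  [len(E.mk) - 9]
27. n18.wid = 18  [terminal]
28. n17.tag = true  [g.wid > 17]
29. n17.lab = true  [true]
30. n17.hot = -9  [g.wid - 27]
31. n17.env = 13  [g.wid - 5]
32. n8.cnt = true  [B.mk == false]
33. n21.sig = true  [true]
34. n21.off = true  [true]
35. n22.idx = false  [terminal]
36. n23.key = 23  [terminal]
37. n21.fin = 3  [3]
38. n25.tag = 24  [terminal]
39. n26.tag = 4  [terminal]
40. n27.tag = 8  [terminal]
41. n24.ok = "xz"  ["xz"]
42. n24.depth = "wn"  ["wn"]
43. n20.mk = "uw"  ["uw"]
44. n20.val = false  [A.fin > 3]
45. n19.mk = "vn"  ["vn"]
46. n19.val = false  [E₁.val == true]
47. n0.tag = false  [E.val == true]
48. n0.lab = true  [E.val == false]
49. n0.hot = -9  [A.fin - 33]
50. n0.env = 21  [A.fin - 3]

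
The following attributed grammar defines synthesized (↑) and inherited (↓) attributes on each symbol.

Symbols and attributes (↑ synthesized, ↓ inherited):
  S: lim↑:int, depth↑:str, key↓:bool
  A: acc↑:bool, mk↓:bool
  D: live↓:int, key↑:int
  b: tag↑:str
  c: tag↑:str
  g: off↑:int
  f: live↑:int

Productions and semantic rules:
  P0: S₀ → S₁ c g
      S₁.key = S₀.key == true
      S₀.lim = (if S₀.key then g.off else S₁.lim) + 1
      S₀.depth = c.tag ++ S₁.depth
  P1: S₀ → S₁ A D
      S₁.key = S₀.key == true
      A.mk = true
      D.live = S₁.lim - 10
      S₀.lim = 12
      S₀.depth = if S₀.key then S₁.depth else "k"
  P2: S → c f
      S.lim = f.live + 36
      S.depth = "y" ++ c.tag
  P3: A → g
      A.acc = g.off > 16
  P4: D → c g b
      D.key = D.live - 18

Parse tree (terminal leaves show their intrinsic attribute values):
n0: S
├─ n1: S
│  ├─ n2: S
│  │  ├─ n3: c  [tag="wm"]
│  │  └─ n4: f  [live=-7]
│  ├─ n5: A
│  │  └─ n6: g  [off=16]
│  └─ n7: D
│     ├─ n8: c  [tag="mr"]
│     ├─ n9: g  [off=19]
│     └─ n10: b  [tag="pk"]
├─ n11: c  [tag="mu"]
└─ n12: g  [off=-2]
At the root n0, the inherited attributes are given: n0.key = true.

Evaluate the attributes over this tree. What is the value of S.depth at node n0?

1. n0.key = true  [given at root]
2. n1.key = true  [S₀.key == true]
3. n2.key = true  [S₀.key == true]
4. n3.tag = "wm"  [terminal]
5. n4.live = -7  [terminal]
6. n2.lim = 29  [f.live + 36]
7. n2.depth = "ywm"  ["y" ++ c.tag]
8. n5.mk = true  [true]
9. n6.off = 16  [terminal]
10. n5.acc = false  [g.off > 16]
11. n7.live = 19  [S₁.lim - 10]
12. n8.tag = "mr"  [terminal]
13. n9.off = 19  [terminal]
14. n10.tag = "pk"  [terminal]
15. n7.key = 1  [D.live - 18]
16. n1.lim = 12  [12]
17. n1.depth = "ywm"  [if S₀.key then S₁.depth else "k"]
18. n11.tag = "mu"  [terminal]
19. n12.off = -2  [terminal]
20. n0.lim = -1  [(if S₀.key then g.off else S₁.lim) + 1]
21. n0.depth = "muywm"  [c.tag ++ S₁.depth]

"muywm"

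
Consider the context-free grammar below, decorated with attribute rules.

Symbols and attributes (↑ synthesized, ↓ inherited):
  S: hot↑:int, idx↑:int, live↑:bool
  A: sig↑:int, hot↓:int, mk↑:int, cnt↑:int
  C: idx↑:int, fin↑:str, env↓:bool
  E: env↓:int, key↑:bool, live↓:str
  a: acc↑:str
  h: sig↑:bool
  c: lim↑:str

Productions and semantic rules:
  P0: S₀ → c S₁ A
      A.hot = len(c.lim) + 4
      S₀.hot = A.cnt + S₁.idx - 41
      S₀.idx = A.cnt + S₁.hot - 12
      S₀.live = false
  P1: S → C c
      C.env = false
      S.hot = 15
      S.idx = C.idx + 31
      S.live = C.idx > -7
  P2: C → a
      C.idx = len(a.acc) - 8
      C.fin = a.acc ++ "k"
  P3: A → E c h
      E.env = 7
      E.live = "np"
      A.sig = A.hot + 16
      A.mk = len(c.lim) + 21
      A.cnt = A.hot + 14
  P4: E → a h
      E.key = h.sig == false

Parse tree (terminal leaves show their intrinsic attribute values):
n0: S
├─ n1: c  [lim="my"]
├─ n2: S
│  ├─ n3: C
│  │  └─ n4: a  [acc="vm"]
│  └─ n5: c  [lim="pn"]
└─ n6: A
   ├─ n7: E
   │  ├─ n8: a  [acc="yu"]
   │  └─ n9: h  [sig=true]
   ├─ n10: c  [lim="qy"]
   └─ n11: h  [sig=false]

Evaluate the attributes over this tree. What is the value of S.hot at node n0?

1. n1.lim = "my"  [terminal]
2. n3.env = false  [false]
3. n4.acc = "vm"  [terminal]
4. n3.idx = -6  [len(a.acc) - 8]
5. n3.fin = "vmk"  [a.acc ++ "k"]
6. n5.lim = "pn"  [terminal]
7. n2.hot = 15  [15]
8. n2.idx = 25  [C.idx + 31]
9. n2.live = true  [C.idx > -7]
10. n6.hot = 6  [len(c.lim) + 4]
11. n7.env = 7  [7]
12. n7.live = "np"  ["np"]
13. n8.acc = "yu"  [terminal]
14. n9.sig = true  [terminal]
15. n7.key = false  [h.sig == false]
16. n10.lim = "qy"  [terminal]
17. n11.sig = false  [terminal]
18. n6.sig = 22  [A.hot + 16]
19. n6.mk = 23  [len(c.lim) + 21]
20. n6.cnt = 20  [A.hot + 14]
21. n0.hot = 4  [A.cnt + S₁.idx - 41]
22. n0.idx = 23  [A.cnt + S₁.hot - 12]
23. n0.live = false  [false]

4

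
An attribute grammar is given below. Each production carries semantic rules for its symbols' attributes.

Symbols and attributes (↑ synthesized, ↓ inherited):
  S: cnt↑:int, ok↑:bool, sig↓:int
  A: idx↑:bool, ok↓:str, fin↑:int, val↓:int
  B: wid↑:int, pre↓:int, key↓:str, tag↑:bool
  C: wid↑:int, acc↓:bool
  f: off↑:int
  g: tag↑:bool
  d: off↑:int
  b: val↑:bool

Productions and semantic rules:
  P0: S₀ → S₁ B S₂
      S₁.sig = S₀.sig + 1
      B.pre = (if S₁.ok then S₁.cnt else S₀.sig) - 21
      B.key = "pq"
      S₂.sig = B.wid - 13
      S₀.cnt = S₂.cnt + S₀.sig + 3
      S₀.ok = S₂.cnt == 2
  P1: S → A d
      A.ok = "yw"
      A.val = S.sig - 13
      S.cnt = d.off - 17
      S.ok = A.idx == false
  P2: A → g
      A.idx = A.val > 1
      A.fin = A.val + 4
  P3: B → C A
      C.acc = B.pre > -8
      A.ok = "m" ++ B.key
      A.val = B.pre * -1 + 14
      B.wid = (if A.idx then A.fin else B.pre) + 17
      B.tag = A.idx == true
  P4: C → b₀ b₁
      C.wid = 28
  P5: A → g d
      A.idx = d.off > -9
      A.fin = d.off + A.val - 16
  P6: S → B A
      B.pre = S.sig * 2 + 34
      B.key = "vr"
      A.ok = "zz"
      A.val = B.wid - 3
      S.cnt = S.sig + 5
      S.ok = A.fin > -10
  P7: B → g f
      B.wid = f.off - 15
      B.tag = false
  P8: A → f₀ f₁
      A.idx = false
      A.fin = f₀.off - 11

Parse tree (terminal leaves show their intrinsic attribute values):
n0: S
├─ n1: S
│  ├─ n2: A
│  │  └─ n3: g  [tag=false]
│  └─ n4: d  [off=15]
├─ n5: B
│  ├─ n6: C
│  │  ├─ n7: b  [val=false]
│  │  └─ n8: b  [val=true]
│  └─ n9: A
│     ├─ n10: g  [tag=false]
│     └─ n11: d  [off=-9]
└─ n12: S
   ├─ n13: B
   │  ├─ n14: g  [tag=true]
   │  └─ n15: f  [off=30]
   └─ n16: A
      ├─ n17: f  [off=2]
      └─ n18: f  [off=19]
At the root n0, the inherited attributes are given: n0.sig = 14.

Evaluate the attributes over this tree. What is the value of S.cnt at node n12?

2

1. n0.sig = 14  [given at root]
2. n1.sig = 15  [S₀.sig + 1]
3. n2.ok = "yw"  ["yw"]
4. n2.val = 2  [S.sig - 13]
5. n3.tag = false  [terminal]
6. n2.idx = true  [A.val > 1]
7. n2.fin = 6  [A.val + 4]
8. n4.off = 15  [terminal]
9. n1.cnt = -2  [d.off - 17]
10. n1.ok = false  [A.idx == false]
11. n5.pre = -7  [(if S₁.ok then S₁.cnt else S₀.sig) - 21]
12. n5.key = "pq"  ["pq"]
13. n6.acc = true  [B.pre > -8]
14. n7.val = false  [terminal]
15. n8.val = true  [terminal]
16. n6.wid = 28  [28]
17. n9.ok = "mpq"  ["m" ++ B.key]
18. n9.val = 21  [B.pre * -1 + 14]
19. n10.tag = false  [terminal]
20. n11.off = -9  [terminal]
21. n9.idx = false  [d.off > -9]
22. n9.fin = -4  [d.off + A.val - 16]
23. n5.wid = 10  [(if A.idx then A.fin else B.pre) + 17]
24. n5.tag = false  [A.idx == true]
25. n12.sig = -3  [B.wid - 13]
26. n13.pre = 28  [S.sig * 2 + 34]
27. n13.key = "vr"  ["vr"]
28. n14.tag = true  [terminal]
29. n15.off = 30  [terminal]
30. n13.wid = 15  [f.off - 15]
31. n13.tag = false  [false]
32. n16.ok = "zz"  ["zz"]
33. n16.val = 12  [B.wid - 3]
34. n17.off = 2  [terminal]
35. n18.off = 19  [terminal]
36. n16.idx = false  [false]
37. n16.fin = -9  [f₀.off - 11]
38. n12.cnt = 2  [S.sig + 5]
39. n12.ok = true  [A.fin > -10]
40. n0.cnt = 19  [S₂.cnt + S₀.sig + 3]
41. n0.ok = true  [S₂.cnt == 2]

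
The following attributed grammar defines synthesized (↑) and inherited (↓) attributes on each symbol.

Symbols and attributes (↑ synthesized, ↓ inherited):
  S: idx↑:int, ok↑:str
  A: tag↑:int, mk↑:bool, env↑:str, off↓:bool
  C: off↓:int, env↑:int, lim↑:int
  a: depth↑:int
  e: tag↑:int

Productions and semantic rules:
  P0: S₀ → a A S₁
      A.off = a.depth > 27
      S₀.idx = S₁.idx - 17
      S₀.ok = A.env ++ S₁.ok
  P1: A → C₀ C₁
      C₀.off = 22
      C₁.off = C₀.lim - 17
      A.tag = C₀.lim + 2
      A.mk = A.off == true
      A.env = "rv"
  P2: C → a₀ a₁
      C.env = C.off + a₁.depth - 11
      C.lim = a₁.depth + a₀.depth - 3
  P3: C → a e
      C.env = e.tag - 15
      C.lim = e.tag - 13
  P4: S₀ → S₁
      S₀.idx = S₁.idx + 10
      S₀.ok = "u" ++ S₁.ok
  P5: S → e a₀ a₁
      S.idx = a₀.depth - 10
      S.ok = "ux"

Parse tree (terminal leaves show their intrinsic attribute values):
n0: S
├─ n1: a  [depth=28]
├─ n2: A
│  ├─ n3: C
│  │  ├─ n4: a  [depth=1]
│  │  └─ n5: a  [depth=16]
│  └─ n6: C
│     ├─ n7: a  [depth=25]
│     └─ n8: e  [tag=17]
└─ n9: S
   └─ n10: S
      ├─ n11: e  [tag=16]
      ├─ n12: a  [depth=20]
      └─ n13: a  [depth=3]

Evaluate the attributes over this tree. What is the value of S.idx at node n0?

3

1. n1.depth = 28  [terminal]
2. n2.off = true  [a.depth > 27]
3. n3.off = 22  [22]
4. n4.depth = 1  [terminal]
5. n5.depth = 16  [terminal]
6. n3.env = 27  [C.off + a₁.depth - 11]
7. n3.lim = 14  [a₁.depth + a₀.depth - 3]
8. n6.off = -3  [C₀.lim - 17]
9. n7.depth = 25  [terminal]
10. n8.tag = 17  [terminal]
11. n6.env = 2  [e.tag - 15]
12. n6.lim = 4  [e.tag - 13]
13. n2.tag = 16  [C₀.lim + 2]
14. n2.mk = true  [A.off == true]
15. n2.env = "rv"  ["rv"]
16. n11.tag = 16  [terminal]
17. n12.depth = 20  [terminal]
18. n13.depth = 3  [terminal]
19. n10.idx = 10  [a₀.depth - 10]
20. n10.ok = "ux"  ["ux"]
21. n9.idx = 20  [S₁.idx + 10]
22. n9.ok = "uux"  ["u" ++ S₁.ok]
23. n0.idx = 3  [S₁.idx - 17]
24. n0.ok = "rvuux"  [A.env ++ S₁.ok]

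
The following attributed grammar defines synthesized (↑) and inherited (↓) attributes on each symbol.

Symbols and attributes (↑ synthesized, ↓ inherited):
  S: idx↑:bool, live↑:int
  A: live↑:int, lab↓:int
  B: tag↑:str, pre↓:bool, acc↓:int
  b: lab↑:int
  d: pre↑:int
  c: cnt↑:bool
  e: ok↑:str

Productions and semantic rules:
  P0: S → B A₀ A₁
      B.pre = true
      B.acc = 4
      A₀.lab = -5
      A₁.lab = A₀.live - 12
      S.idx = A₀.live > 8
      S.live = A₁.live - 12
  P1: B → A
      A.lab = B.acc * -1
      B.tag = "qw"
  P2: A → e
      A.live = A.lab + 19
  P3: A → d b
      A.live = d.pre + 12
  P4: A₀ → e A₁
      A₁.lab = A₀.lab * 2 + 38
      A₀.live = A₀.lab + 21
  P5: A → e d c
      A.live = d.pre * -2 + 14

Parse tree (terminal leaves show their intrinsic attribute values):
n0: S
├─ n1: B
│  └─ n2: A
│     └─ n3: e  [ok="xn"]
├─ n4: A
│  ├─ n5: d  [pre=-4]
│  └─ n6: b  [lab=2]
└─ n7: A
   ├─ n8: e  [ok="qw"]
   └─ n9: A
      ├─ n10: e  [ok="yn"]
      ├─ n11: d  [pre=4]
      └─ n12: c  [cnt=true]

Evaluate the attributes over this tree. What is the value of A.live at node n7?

1. n1.pre = true  [true]
2. n1.acc = 4  [4]
3. n2.lab = -4  [B.acc * -1]
4. n3.ok = "xn"  [terminal]
5. n2.live = 15  [A.lab + 19]
6. n1.tag = "qw"  ["qw"]
7. n4.lab = -5  [-5]
8. n5.pre = -4  [terminal]
9. n6.lab = 2  [terminal]
10. n4.live = 8  [d.pre + 12]
11. n7.lab = -4  [A₀.live - 12]
12. n8.ok = "qw"  [terminal]
13. n9.lab = 30  [A₀.lab * 2 + 38]
14. n10.ok = "yn"  [terminal]
15. n11.pre = 4  [terminal]
16. n12.cnt = true  [terminal]
17. n9.live = 6  [d.pre * -2 + 14]
18. n7.live = 17  [A₀.lab + 21]
19. n0.idx = false  [A₀.live > 8]
20. n0.live = 5  [A₁.live - 12]

17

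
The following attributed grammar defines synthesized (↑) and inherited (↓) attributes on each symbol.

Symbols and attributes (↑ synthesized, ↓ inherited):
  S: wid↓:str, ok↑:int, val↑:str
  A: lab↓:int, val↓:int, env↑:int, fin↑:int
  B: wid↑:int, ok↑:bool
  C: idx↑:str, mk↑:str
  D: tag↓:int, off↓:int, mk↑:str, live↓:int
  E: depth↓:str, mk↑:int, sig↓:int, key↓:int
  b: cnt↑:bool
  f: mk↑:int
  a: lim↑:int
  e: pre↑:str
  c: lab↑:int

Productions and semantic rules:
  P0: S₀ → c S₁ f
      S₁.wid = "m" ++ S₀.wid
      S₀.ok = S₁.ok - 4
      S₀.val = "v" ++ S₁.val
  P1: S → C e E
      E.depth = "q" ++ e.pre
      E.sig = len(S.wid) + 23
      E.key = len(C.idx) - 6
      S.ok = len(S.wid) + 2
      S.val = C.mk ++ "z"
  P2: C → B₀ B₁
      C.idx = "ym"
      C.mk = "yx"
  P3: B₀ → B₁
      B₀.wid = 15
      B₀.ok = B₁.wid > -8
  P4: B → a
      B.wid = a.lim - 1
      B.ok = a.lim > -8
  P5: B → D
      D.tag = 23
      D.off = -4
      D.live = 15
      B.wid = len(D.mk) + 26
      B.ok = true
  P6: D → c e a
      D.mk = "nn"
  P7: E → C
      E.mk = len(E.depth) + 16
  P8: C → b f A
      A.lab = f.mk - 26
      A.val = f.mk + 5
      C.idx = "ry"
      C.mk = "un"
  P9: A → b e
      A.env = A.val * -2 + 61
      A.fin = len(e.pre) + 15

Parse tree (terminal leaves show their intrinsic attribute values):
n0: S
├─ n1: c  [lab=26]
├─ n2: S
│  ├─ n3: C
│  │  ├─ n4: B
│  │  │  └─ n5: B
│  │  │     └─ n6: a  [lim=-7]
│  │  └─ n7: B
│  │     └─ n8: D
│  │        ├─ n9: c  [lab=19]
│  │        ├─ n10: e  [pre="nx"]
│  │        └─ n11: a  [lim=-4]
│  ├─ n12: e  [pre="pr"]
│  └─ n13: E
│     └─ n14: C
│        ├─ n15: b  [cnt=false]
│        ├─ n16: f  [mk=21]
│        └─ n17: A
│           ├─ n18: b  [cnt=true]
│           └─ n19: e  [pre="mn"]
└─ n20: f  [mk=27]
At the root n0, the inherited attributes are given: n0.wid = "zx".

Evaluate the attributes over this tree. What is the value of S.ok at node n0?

1

1. n0.wid = "zx"  [given at root]
2. n1.lab = 26  [terminal]
3. n2.wid = "mzx"  ["m" ++ S₀.wid]
4. n6.lim = -7  [terminal]
5. n5.wid = -8  [a.lim - 1]
6. n5.ok = true  [a.lim > -8]
7. n4.wid = 15  [15]
8. n4.ok = false  [B₁.wid > -8]
9. n8.tag = 23  [23]
10. n8.off = -4  [-4]
11. n8.live = 15  [15]
12. n9.lab = 19  [terminal]
13. n10.pre = "nx"  [terminal]
14. n11.lim = -4  [terminal]
15. n8.mk = "nn"  ["nn"]
16. n7.wid = 28  [len(D.mk) + 26]
17. n7.ok = true  [true]
18. n3.idx = "ym"  ["ym"]
19. n3.mk = "yx"  ["yx"]
20. n12.pre = "pr"  [terminal]
21. n13.depth = "qpr"  ["q" ++ e.pre]
22. n13.sig = 26  [len(S.wid) + 23]
23. n13.key = -4  [len(C.idx) - 6]
24. n15.cnt = false  [terminal]
25. n16.mk = 21  [terminal]
26. n17.lab = -5  [f.mk - 26]
27. n17.val = 26  [f.mk + 5]
28. n18.cnt = true  [terminal]
29. n19.pre = "mn"  [terminal]
30. n17.env = 9  [A.val * -2 + 61]
31. n17.fin = 17  [len(e.pre) + 15]
32. n14.idx = "ry"  ["ry"]
33. n14.mk = "un"  ["un"]
34. n13.mk = 19  [len(E.depth) + 16]
35. n2.ok = 5  [len(S.wid) + 2]
36. n2.val = "yxz"  [C.mk ++ "z"]
37. n20.mk = 27  [terminal]
38. n0.ok = 1  [S₁.ok - 4]
39. n0.val = "vyxz"  ["v" ++ S₁.val]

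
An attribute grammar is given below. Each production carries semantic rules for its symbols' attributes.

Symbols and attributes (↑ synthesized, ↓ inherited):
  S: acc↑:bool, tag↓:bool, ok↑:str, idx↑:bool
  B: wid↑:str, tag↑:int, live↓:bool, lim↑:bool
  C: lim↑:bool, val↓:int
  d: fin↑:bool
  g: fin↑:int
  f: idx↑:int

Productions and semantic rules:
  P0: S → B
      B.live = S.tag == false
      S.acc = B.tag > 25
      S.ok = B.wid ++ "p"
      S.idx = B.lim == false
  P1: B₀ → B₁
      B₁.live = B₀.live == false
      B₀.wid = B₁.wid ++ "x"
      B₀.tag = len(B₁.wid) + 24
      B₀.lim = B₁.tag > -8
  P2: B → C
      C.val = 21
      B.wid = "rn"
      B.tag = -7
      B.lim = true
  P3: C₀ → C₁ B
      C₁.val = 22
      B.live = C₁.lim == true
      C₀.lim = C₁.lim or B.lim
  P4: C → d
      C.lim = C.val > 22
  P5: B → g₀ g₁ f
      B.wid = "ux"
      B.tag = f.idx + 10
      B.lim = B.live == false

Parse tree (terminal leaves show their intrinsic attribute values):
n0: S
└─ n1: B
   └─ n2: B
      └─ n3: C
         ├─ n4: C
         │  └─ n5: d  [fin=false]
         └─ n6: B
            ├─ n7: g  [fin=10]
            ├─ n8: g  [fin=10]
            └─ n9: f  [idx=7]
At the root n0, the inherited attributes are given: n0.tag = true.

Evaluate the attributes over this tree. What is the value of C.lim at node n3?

1. n0.tag = true  [given at root]
2. n1.live = false  [S.tag == false]
3. n2.live = true  [B₀.live == false]
4. n3.val = 21  [21]
5. n4.val = 22  [22]
6. n5.fin = false  [terminal]
7. n4.lim = false  [C.val > 22]
8. n6.live = false  [C₁.lim == true]
9. n7.fin = 10  [terminal]
10. n8.fin = 10  [terminal]
11. n9.idx = 7  [terminal]
12. n6.wid = "ux"  ["ux"]
13. n6.tag = 17  [f.idx + 10]
14. n6.lim = true  [B.live == false]
15. n3.lim = true  [C₁.lim or B.lim]
16. n2.wid = "rn"  ["rn"]
17. n2.tag = -7  [-7]
18. n2.lim = true  [true]
19. n1.wid = "rnx"  [B₁.wid ++ "x"]
20. n1.tag = 26  [len(B₁.wid) + 24]
21. n1.lim = true  [B₁.tag > -8]
22. n0.acc = true  [B.tag > 25]
23. n0.ok = "rnxp"  [B.wid ++ "p"]
24. n0.idx = false  [B.lim == false]

true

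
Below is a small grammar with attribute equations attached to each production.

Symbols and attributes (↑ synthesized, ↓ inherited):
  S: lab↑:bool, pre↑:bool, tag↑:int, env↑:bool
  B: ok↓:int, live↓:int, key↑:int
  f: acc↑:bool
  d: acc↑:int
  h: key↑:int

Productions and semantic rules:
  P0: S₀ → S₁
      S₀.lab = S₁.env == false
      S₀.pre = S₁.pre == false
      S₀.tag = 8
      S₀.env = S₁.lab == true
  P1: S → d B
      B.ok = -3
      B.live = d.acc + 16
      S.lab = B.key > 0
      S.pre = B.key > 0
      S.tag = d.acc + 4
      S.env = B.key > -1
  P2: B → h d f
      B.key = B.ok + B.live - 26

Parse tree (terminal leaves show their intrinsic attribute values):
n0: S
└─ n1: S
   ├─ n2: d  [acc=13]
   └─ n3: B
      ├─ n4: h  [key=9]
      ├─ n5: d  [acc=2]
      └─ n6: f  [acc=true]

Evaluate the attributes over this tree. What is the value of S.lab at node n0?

false

1. n2.acc = 13  [terminal]
2. n3.ok = -3  [-3]
3. n3.live = 29  [d.acc + 16]
4. n4.key = 9  [terminal]
5. n5.acc = 2  [terminal]
6. n6.acc = true  [terminal]
7. n3.key = 0  [B.ok + B.live - 26]
8. n1.lab = false  [B.key > 0]
9. n1.pre = false  [B.key > 0]
10. n1.tag = 17  [d.acc + 4]
11. n1.env = true  [B.key > -1]
12. n0.lab = false  [S₁.env == false]
13. n0.pre = true  [S₁.pre == false]
14. n0.tag = 8  [8]
15. n0.env = false  [S₁.lab == true]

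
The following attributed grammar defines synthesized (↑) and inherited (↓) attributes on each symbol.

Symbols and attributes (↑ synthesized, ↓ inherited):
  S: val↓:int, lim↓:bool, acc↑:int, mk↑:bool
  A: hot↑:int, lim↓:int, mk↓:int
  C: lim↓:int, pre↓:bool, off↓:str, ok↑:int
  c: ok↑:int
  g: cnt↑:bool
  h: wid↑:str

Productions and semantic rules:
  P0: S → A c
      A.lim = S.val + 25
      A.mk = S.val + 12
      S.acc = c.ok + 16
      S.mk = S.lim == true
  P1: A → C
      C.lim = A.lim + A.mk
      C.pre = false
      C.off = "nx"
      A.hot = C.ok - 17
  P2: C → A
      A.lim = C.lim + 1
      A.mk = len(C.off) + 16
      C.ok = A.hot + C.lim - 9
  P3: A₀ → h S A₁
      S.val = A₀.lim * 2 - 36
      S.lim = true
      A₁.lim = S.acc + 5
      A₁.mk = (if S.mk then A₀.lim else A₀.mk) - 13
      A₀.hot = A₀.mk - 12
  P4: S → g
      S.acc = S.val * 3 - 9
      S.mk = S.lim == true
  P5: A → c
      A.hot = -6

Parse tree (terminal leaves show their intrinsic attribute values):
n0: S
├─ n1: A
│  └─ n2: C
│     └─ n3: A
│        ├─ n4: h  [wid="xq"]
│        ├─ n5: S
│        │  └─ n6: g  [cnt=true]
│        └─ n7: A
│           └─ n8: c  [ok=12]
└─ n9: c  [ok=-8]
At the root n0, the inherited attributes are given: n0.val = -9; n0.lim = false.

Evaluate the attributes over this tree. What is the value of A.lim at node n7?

8

1. n0.val = -9  [given at root]
2. n0.lim = false  [given at root]
3. n1.lim = 16  [S.val + 25]
4. n1.mk = 3  [S.val + 12]
5. n2.lim = 19  [A.lim + A.mk]
6. n2.pre = false  [false]
7. n2.off = "nx"  ["nx"]
8. n3.lim = 20  [C.lim + 1]
9. n3.mk = 18  [len(C.off) + 16]
10. n4.wid = "xq"  [terminal]
11. n5.val = 4  [A₀.lim * 2 - 36]
12. n5.lim = true  [true]
13. n6.cnt = true  [terminal]
14. n5.acc = 3  [S.val * 3 - 9]
15. n5.mk = true  [S.lim == true]
16. n7.lim = 8  [S.acc + 5]
17. n7.mk = 7  [(if S.mk then A₀.lim else A₀.mk) - 13]
18. n8.ok = 12  [terminal]
19. n7.hot = -6  [-6]
20. n3.hot = 6  [A₀.mk - 12]
21. n2.ok = 16  [A.hot + C.lim - 9]
22. n1.hot = -1  [C.ok - 17]
23. n9.ok = -8  [terminal]
24. n0.acc = 8  [c.ok + 16]
25. n0.mk = false  [S.lim == true]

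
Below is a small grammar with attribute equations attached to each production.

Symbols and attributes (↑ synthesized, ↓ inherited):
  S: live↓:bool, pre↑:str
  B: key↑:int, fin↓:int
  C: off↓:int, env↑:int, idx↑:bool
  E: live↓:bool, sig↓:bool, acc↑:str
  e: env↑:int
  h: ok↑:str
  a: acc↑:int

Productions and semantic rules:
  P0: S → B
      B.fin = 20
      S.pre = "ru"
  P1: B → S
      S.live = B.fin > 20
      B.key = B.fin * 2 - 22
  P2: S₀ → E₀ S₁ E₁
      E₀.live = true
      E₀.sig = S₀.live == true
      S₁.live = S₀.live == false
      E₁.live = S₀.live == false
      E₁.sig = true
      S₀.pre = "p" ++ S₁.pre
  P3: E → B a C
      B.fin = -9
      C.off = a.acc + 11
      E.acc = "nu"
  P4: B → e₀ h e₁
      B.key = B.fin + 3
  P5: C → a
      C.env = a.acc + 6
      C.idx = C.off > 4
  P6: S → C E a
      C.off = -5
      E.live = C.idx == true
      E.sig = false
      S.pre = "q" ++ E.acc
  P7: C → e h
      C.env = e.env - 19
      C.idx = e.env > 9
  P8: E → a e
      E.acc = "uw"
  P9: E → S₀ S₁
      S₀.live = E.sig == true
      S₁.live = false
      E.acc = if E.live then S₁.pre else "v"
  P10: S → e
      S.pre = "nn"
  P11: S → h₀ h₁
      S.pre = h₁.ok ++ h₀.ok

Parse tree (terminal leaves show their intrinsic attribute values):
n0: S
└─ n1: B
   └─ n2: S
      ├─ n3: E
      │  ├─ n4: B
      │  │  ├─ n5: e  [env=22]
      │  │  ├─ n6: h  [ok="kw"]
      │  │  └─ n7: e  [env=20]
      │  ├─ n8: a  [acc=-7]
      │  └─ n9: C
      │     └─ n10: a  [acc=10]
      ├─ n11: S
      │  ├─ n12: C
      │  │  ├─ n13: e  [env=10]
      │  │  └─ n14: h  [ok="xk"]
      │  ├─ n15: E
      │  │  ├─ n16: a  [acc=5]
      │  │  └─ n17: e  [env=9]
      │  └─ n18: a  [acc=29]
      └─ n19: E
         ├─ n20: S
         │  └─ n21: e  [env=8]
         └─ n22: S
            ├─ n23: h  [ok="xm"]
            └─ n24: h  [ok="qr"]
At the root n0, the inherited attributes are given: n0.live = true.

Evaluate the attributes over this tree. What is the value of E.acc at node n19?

1. n0.live = true  [given at root]
2. n1.fin = 20  [20]
3. n2.live = false  [B.fin > 20]
4. n3.live = true  [true]
5. n3.sig = false  [S₀.live == true]
6. n4.fin = -9  [-9]
7. n5.env = 22  [terminal]
8. n6.ok = "kw"  [terminal]
9. n7.env = 20  [terminal]
10. n4.key = -6  [B.fin + 3]
11. n8.acc = -7  [terminal]
12. n9.off = 4  [a.acc + 11]
13. n10.acc = 10  [terminal]
14. n9.env = 16  [a.acc + 6]
15. n9.idx = false  [C.off > 4]
16. n3.acc = "nu"  ["nu"]
17. n11.live = true  [S₀.live == false]
18. n12.off = -5  [-5]
19. n13.env = 10  [terminal]
20. n14.ok = "xk"  [terminal]
21. n12.env = -9  [e.env - 19]
22. n12.idx = true  [e.env > 9]
23. n15.live = true  [C.idx == true]
24. n15.sig = false  [false]
25. n16.acc = 5  [terminal]
26. n17.env = 9  [terminal]
27. n15.acc = "uw"  ["uw"]
28. n18.acc = 29  [terminal]
29. n11.pre = "quw"  ["q" ++ E.acc]
30. n19.live = true  [S₀.live == false]
31. n19.sig = true  [true]
32. n20.live = true  [E.sig == true]
33. n21.env = 8  [terminal]
34. n20.pre = "nn"  ["nn"]
35. n22.live = false  [false]
36. n23.ok = "xm"  [terminal]
37. n24.ok = "qr"  [terminal]
38. n22.pre = "qrxm"  [h₁.ok ++ h₀.ok]
39. n19.acc = "qrxm"  [if E.live then S₁.pre else "v"]
40. n2.pre = "pquw"  ["p" ++ S₁.pre]
41. n1.key = 18  [B.fin * 2 - 22]
42. n0.pre = "ru"  ["ru"]

"qrxm"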